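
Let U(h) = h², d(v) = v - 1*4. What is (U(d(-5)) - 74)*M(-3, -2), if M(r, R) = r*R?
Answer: 42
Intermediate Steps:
d(v) = -4 + v (d(v) = v - 4 = -4 + v)
M(r, R) = R*r
(U(d(-5)) - 74)*M(-3, -2) = ((-4 - 5)² - 74)*(-2*(-3)) = ((-9)² - 74)*6 = (81 - 74)*6 = 7*6 = 42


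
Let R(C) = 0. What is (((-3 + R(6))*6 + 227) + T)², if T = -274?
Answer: 4225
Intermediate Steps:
(((-3 + R(6))*6 + 227) + T)² = (((-3 + 0)*6 + 227) - 274)² = ((-3*6 + 227) - 274)² = ((-18 + 227) - 274)² = (209 - 274)² = (-65)² = 4225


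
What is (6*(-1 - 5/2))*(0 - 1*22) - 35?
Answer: 427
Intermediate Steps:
(6*(-1 - 5/2))*(0 - 1*22) - 35 = (6*(-1 - 5*1/2))*(0 - 22) - 35 = (6*(-1 - 5/2))*(-22) - 35 = (6*(-7/2))*(-22) - 35 = -21*(-22) - 35 = 462 - 35 = 427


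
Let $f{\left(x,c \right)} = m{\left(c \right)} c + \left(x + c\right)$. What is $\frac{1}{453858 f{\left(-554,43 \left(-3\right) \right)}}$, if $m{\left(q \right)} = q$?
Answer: $\frac{1}{7242665964} \approx 1.3807 \cdot 10^{-10}$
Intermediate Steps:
$f{\left(x,c \right)} = c + x + c^{2}$ ($f{\left(x,c \right)} = c c + \left(x + c\right) = c^{2} + \left(c + x\right) = c + x + c^{2}$)
$\frac{1}{453858 f{\left(-554,43 \left(-3\right) \right)}} = \frac{1}{453858 \left(43 \left(-3\right) - 554 + \left(43 \left(-3\right)\right)^{2}\right)} = \frac{1}{453858 \left(-129 - 554 + \left(-129\right)^{2}\right)} = \frac{1}{453858 \left(-129 - 554 + 16641\right)} = \frac{1}{453858 \cdot 15958} = \frac{1}{453858} \cdot \frac{1}{15958} = \frac{1}{7242665964}$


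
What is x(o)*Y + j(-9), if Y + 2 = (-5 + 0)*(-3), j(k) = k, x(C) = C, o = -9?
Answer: -126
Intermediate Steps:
Y = 13 (Y = -2 + (-5 + 0)*(-3) = -2 - 5*(-3) = -2 + 15 = 13)
x(o)*Y + j(-9) = -9*13 - 9 = -117 - 9 = -126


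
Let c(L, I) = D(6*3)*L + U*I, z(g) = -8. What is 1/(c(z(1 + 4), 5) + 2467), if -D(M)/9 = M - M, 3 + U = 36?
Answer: 1/2632 ≈ 0.00037994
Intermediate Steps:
U = 33 (U = -3 + 36 = 33)
D(M) = 0 (D(M) = -9*(M - M) = -9*0 = 0)
c(L, I) = 33*I (c(L, I) = 0*L + 33*I = 0 + 33*I = 33*I)
1/(c(z(1 + 4), 5) + 2467) = 1/(33*5 + 2467) = 1/(165 + 2467) = 1/2632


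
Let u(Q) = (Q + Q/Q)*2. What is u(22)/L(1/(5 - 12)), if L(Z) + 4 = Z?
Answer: -322/29 ≈ -11.103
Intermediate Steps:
L(Z) = -4 + Z
u(Q) = 2 + 2*Q (u(Q) = (Q + 1)*2 = (1 + Q)*2 = 2 + 2*Q)
u(22)/L(1/(5 - 12)) = (2 + 2*22)/(-4 + 1/(5 - 12)) = (2 + 44)/(-4 + 1/(-7)) = 46/(-4 - ⅐) = 46/(-29/7) = 46*(-7/29) = -322/29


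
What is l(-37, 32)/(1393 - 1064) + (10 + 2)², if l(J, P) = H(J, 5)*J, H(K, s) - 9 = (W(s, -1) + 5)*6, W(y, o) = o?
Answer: 46155/329 ≈ 140.29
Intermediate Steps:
H(K, s) = 33 (H(K, s) = 9 + (-1 + 5)*6 = 9 + 4*6 = 9 + 24 = 33)
l(J, P) = 33*J
l(-37, 32)/(1393 - 1064) + (10 + 2)² = (33*(-37))/(1393 - 1064) + (10 + 2)² = -1221/329 + 12² = (1/329)*(-1221) + 144 = -1221/329 + 144 = 46155/329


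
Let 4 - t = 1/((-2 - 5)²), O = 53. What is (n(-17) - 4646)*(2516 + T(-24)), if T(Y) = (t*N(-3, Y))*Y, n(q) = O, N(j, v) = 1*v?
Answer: -1082129172/49 ≈ -2.2084e+7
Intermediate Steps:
N(j, v) = v
n(q) = 53
t = 195/49 (t = 4 - 1/((-2 - 5)²) = 4 - 1/((-7)²) = 4 - 1/49 = 195/49 ≈ 3.9796)
T(Y) = 195*Y²/49 (T(Y) = (195*Y/49)*Y = 195*Y²/49)
(n(-17) - 4646)*(2516 + T(-24)) = (53 - 4646)*(2516 + (195/49)*(-24)²) = -4593*(2516 + (195/49)*576) = -4593*(2516 + 112320/49) = -4593*235604/49 = -1082129172/49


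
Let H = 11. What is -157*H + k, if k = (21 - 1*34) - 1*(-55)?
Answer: -1685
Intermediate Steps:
k = 42 (k = (21 - 34) + 55 = -13 + 55 = 42)
-157*H + k = -157*11 + 42 = -1727 + 42 = -1685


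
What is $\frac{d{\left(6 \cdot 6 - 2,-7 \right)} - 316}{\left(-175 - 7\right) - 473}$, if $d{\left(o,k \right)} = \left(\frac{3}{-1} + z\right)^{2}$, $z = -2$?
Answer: $\frac{291}{655} \approx 0.44427$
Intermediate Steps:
$d{\left(o,k \right)} = 25$ ($d{\left(o,k \right)} = \left(\frac{3}{-1} - 2\right)^{2} = \left(3 \left(-1\right) - 2\right)^{2} = \left(-3 - 2\right)^{2} = \left(-5\right)^{2} = 25$)
$\frac{d{\left(6 \cdot 6 - 2,-7 \right)} - 316}{\left(-175 - 7\right) - 473} = \frac{25 - 316}{\left(-175 - 7\right) - 473} = - \frac{291}{\left(-175 - 7\right) - 473} = - \frac{291}{-182 - 473} = - \frac{291}{-655} = \left(-291\right) \left(- \frac{1}{655}\right) = \frac{291}{655}$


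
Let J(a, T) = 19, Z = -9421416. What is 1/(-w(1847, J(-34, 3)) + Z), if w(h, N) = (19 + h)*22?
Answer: -1/9462468 ≈ -1.0568e-7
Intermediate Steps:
w(h, N) = 418 + 22*h
1/(-w(1847, J(-34, 3)) + Z) = 1/(-(418 + 22*1847) - 9421416) = 1/(-(418 + 40634) - 9421416) = 1/(-1*41052 - 9421416) = 1/(-41052 - 9421416) = 1/(-9462468) = -1/9462468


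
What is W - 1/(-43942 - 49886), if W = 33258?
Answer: 3120531625/93828 ≈ 33258.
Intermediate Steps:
W - 1/(-43942 - 49886) = 33258 - 1/(-43942 - 49886) = 33258 - 1/(-93828) = 33258 - 1*(-1/93828) = 33258 + 1/93828 = 3120531625/93828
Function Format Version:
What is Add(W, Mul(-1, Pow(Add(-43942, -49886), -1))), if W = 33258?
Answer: Rational(3120531625, 93828) ≈ 33258.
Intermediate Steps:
Add(W, Mul(-1, Pow(Add(-43942, -49886), -1))) = Add(33258, Mul(-1, Pow(Add(-43942, -49886), -1))) = Add(33258, Mul(-1, Pow(-93828, -1))) = Add(33258, Mul(-1, Rational(-1, 93828))) = Add(33258, Rational(1, 93828)) = Rational(3120531625, 93828)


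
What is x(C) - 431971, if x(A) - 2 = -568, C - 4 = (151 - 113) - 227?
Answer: -432537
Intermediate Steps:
C = -185 (C = 4 + ((151 - 113) - 227) = 4 + (38 - 227) = 4 - 189 = -185)
x(A) = -566 (x(A) = 2 - 568 = -566)
x(C) - 431971 = -566 - 431971 = -432537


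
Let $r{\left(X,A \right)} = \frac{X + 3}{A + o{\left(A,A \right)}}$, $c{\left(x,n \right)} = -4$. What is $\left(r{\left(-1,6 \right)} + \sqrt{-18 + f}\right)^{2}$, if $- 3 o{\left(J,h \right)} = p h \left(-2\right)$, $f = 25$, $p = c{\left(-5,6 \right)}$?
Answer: $\frac{176}{25} - \frac{2 \sqrt{7}}{5} \approx 5.9817$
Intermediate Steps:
$p = -4$
$o{\left(J,h \right)} = - \frac{8 h}{3}$ ($o{\left(J,h \right)} = - \frac{- 4 h \left(-2\right)}{3} = - \frac{8 h}{3}$)
$r{\left(X,A \right)} = - \frac{3 \left(3 + X\right)}{5 A}$ ($r{\left(X,A \right)} = \frac{X + 3}{A - \frac{8 A}{3}} = \frac{3 + X}{\left(- \frac{5}{3}\right) A} = \left(3 + X\right) \left(- \frac{3}{5 A}\right) = - \frac{3 \left(3 + X\right)}{5 A}$)
$\left(r{\left(-1,6 \right)} + \sqrt{-18 + f}\right)^{2} = \left(\frac{3 \left(-3 - -1\right)}{5 \cdot 6} + \sqrt{-18 + 25}\right)^{2} = \left(\frac{3}{5} \cdot \frac{1}{6} \left(-3 + 1\right) + \sqrt{7}\right)^{2} = \left(\frac{3}{5} \cdot \frac{1}{6} \left(-2\right) + \sqrt{7}\right)^{2} = \left(- \frac{1}{5} + \sqrt{7}\right)^{2}$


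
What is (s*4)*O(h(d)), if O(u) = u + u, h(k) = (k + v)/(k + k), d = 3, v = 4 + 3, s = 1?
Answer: 40/3 ≈ 13.333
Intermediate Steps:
v = 7
h(k) = (7 + k)/(2*k) (h(k) = (k + 7)/(k + k) = (7 + k)/((2*k)) = (7 + k)*(1/(2*k)) = (7 + k)/(2*k))
O(u) = 2*u
(s*4)*O(h(d)) = (1*4)*(2*((½)*(7 + 3)/3)) = 4*(2*((½)*(⅓)*10)) = 4*(2*(5/3)) = 4*(10/3) = 40/3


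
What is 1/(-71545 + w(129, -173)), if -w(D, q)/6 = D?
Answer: -1/72319 ≈ -1.3828e-5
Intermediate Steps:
w(D, q) = -6*D
1/(-71545 + w(129, -173)) = 1/(-71545 - 6*129) = 1/(-71545 - 774) = 1/(-72319) = -1/72319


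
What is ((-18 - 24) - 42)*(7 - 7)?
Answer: 0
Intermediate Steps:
((-18 - 24) - 42)*(7 - 7) = (-42 - 42)*0 = -84*0 = 0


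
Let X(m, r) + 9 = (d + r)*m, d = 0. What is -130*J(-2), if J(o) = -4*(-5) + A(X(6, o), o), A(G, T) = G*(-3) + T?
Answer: -10530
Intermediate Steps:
X(m, r) = -9 + m*r (X(m, r) = -9 + (0 + r)*m = -9 + r*m = -9 + m*r)
A(G, T) = T - 3*G (A(G, T) = -3*G + T = T - 3*G)
J(o) = 47 - 17*o (J(o) = -4*(-5) + (o - 3*(-9 + 6*o)) = 20 + (o + (27 - 18*o)) = 20 + (27 - 17*o) = 47 - 17*o)
-130*J(-2) = -130*(47 - 17*(-2)) = -130*(47 + 34) = -130*81 = -10530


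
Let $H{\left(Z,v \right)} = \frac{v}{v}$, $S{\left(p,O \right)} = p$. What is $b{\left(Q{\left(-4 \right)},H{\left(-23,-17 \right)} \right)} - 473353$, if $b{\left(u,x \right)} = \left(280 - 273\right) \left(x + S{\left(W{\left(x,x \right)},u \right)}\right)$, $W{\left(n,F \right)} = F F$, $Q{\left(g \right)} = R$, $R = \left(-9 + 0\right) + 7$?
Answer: $-473339$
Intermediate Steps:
$R = -2$ ($R = -9 + 7 = -2$)
$Q{\left(g \right)} = -2$
$W{\left(n,F \right)} = F^{2}$
$H{\left(Z,v \right)} = 1$
$b{\left(u,x \right)} = 7 x + 7 x^{2}$ ($b{\left(u,x \right)} = \left(280 - 273\right) \left(x + x^{2}\right) = 7 \left(x + x^{2}\right) = 7 x + 7 x^{2}$)
$b{\left(Q{\left(-4 \right)},H{\left(-23,-17 \right)} \right)} - 473353 = 7 \cdot 1 \left(1 + 1\right) - 473353 = 7 \cdot 1 \cdot 2 - 473353 = 14 - 473353 = -473339$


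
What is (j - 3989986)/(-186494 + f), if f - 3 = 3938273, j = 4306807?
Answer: 105607/1250594 ≈ 0.084445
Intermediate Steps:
f = 3938276 (f = 3 + 3938273 = 3938276)
(j - 3989986)/(-186494 + f) = (4306807 - 3989986)/(-186494 + 3938276) = 316821/3751782 = 316821*(1/3751782) = 105607/1250594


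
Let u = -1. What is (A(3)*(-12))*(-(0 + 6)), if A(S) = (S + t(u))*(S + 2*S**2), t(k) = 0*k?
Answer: 4536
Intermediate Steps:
t(k) = 0
A(S) = S*(S + 2*S**2) (A(S) = (S + 0)*(S + 2*S**2) = S*(S + 2*S**2))
(A(3)*(-12))*(-(0 + 6)) = ((3**2*(1 + 2*3))*(-12))*(-(0 + 6)) = ((9*(1 + 6))*(-12))*(-1*6) = ((9*7)*(-12))*(-6) = (63*(-12))*(-6) = -756*(-6) = 4536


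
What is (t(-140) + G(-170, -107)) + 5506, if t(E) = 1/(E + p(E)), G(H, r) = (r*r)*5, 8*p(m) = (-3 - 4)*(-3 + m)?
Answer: 7467361/119 ≈ 62751.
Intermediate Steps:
p(m) = 21/8 - 7*m/8 (p(m) = ((-3 - 4)*(-3 + m))/8 = (-7*(-3 + m))/8 = (21 - 7*m)/8 = 21/8 - 7*m/8)
G(H, r) = 5*r² (G(H, r) = r²*5 = 5*r²)
t(E) = 1/(21/8 + E/8) (t(E) = 1/(E + (21/8 - 7*E/8)) = 1/(21/8 + E/8))
(t(-140) + G(-170, -107)) + 5506 = (8/(21 - 140) + 5*(-107)²) + 5506 = (8/(-119) + 5*11449) + 5506 = (8*(-1/119) + 57245) + 5506 = (-8/119 + 57245) + 5506 = 6812147/119 + 5506 = 7467361/119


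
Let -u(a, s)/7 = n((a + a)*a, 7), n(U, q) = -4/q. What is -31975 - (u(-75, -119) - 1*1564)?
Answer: -30415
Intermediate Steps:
u(a, s) = 4 (u(a, s) = -(-28)/7 = -7*(-4/7) = 4)
-31975 - (u(-75, -119) - 1*1564) = -31975 - (4 - 1*1564) = -31975 - (4 - 1564) = -31975 - 1*(-1560) = -31975 + 1560 = -30415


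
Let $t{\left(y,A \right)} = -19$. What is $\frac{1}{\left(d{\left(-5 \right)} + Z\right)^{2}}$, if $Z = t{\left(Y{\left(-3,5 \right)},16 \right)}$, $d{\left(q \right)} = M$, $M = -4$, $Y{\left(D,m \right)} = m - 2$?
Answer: $\frac{1}{529} \approx 0.0018904$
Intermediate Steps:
$Y{\left(D,m \right)} = -2 + m$
$d{\left(q \right)} = -4$
$Z = -19$
$\frac{1}{\left(d{\left(-5 \right)} + Z\right)^{2}} = \frac{1}{\left(-4 - 19\right)^{2}} = \frac{1}{\left(-23\right)^{2}} = \frac{1}{529}$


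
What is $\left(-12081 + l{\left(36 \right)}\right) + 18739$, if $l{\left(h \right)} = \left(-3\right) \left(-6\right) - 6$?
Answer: $6670$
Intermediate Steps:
$l{\left(h \right)} = 12$ ($l{\left(h \right)} = 18 - 6 = 12$)
$\left(-12081 + l{\left(36 \right)}\right) + 18739 = \left(-12081 + 12\right) + 18739 = -12069 + 18739 = 6670$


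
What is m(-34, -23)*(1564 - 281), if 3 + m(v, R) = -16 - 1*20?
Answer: -50037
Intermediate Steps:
m(v, R) = -39 (m(v, R) = -3 + (-16 - 1*20) = -3 + (-16 - 20) = -3 - 36 = -39)
m(-34, -23)*(1564 - 281) = -39*(1564 - 281) = -39*1283 = -50037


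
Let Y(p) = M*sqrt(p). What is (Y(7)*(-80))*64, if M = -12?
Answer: 61440*sqrt(7) ≈ 1.6256e+5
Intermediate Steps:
Y(p) = -12*sqrt(p)
(Y(7)*(-80))*64 = (-12*sqrt(7)*(-80))*64 = (960*sqrt(7))*64 = 61440*sqrt(7)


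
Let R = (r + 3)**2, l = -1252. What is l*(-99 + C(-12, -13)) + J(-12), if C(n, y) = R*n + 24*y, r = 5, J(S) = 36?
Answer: 1476144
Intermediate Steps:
R = 64 (R = (5 + 3)**2 = 8**2 = 64)
C(n, y) = 24*y + 64*n (C(n, y) = 64*n + 24*y = 24*y + 64*n)
l*(-99 + C(-12, -13)) + J(-12) = -1252*(-99 + (24*(-13) + 64*(-12))) + 36 = -1252*(-99 + (-312 - 768)) + 36 = -1252*(-99 - 1080) + 36 = -1252*(-1179) + 36 = 1476108 + 36 = 1476144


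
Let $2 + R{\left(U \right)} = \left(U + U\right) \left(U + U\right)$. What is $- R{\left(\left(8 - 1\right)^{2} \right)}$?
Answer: $-9602$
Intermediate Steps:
$R{\left(U \right)} = -2 + 4 U^{2}$ ($R{\left(U \right)} = -2 + \left(U + U\right) \left(U + U\right) = -2 + 2 U 2 U = -2 + 4 U^{2}$)
$- R{\left(\left(8 - 1\right)^{2} \right)} = - (-2 + 4 \left(\left(8 - 1\right)^{2}\right)^{2}) = - (-2 + 4 \left(7^{2}\right)^{2}) = - (-2 + 4 \cdot 49^{2}) = - (-2 + 4 \cdot 2401) = - (-2 + 9604) = \left(-1\right) 9602 = -9602$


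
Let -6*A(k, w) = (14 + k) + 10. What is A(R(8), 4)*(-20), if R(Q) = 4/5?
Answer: 248/3 ≈ 82.667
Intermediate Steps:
R(Q) = ⅘ (R(Q) = 4*(⅕) = ⅘)
A(k, w) = -4 - k/6 (A(k, w) = -((14 + k) + 10)/6 = -(24 + k)/6 = -4 - k/6)
A(R(8), 4)*(-20) = (-4 - ⅙*⅘)*(-20) = (-4 - 2/15)*(-20) = -62/15*(-20) = 248/3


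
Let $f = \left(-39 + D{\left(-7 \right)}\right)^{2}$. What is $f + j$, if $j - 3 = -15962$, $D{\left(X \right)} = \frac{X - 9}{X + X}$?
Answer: $- \frac{711766}{49} \approx -14526.0$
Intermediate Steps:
$D{\left(X \right)} = \frac{-9 + X}{2 X}$
$f = \frac{70225}{49}$ ($f = \left(-39 + \frac{-9 - 7}{2 \left(-7\right)}\right)^{2} = \left(-39 + \frac{1}{2} \left(- \frac{1}{7}\right) \left(-16\right)\right)^{2} = \left(-39 + \frac{8}{7}\right)^{2} = \left(- \frac{265}{7}\right)^{2} = \frac{70225}{49} \approx 1433.2$)
$j = -15959$ ($j = 3 - 15962 = -15959$)
$f + j = \frac{70225}{49} - 15959 = - \frac{711766}{49}$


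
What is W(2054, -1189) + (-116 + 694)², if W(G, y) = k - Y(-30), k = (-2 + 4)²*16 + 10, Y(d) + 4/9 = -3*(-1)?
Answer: 3007399/9 ≈ 3.3416e+5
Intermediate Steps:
Y(d) = 23/9 (Y(d) = -4/9 - 3*(-1) = -4/9 + 3 = 23/9)
k = 74 (k = 2²*16 + 10 = 4*16 + 10 = 64 + 10 = 74)
W(G, y) = 643/9 (W(G, y) = 74 - 1*23/9 = 74 - 23/9 = 643/9)
W(2054, -1189) + (-116 + 694)² = 643/9 + (-116 + 694)² = 643/9 + 578² = 643/9 + 334084 = 3007399/9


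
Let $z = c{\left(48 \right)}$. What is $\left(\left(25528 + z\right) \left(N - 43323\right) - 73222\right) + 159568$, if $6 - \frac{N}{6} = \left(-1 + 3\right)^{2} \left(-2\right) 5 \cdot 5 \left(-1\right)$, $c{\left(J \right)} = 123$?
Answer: $-1141049691$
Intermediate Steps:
$z = 123$
$N = -1164$ ($N = 36 - 6 \left(-1 + 3\right)^{2} \left(-2\right) 5 \cdot 5 \left(-1\right) = 36 - 6 \cdot 2^{2} \left(-2\right) 25 \left(-1\right) = 36 - 6 \cdot 4 \left(-2\right) \left(-25\right) = 36 - 6 \left(\left(-8\right) \left(-25\right)\right) = 36 - 1200 = -1164$)
$\left(\left(25528 + z\right) \left(N - 43323\right) - 73222\right) + 159568 = \left(\left(25528 + 123\right) \left(-1164 - 43323\right) - 73222\right) + 159568 = \left(25651 \left(-44487\right) - 73222\right) + 159568 = \left(-1141136037 - 73222\right) + 159568 = -1141209259 + 159568 = -1141049691$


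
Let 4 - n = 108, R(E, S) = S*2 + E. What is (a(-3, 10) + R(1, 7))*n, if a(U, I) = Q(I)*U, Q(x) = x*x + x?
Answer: 32760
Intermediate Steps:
R(E, S) = E + 2*S (R(E, S) = 2*S + E = E + 2*S)
Q(x) = x + x² (Q(x) = x² + x = x + x²)
n = -104 (n = 4 - 1*108 = 4 - 108 = -104)
a(U, I) = I*U*(1 + I) (a(U, I) = (I*(1 + I))*U = I*U*(1 + I))
(a(-3, 10) + R(1, 7))*n = (10*(-3)*(1 + 10) + (1 + 2*7))*(-104) = (10*(-3)*11 + (1 + 14))*(-104) = (-330 + 15)*(-104) = -315*(-104) = 32760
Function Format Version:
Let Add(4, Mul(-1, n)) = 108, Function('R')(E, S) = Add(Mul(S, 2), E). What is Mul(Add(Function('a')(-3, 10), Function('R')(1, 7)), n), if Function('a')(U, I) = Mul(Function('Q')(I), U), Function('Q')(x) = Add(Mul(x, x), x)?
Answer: 32760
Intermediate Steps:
Function('R')(E, S) = Add(E, Mul(2, S)) (Function('R')(E, S) = Add(Mul(2, S), E) = Add(E, Mul(2, S)))
Function('Q')(x) = Add(x, Pow(x, 2)) (Function('Q')(x) = Add(Pow(x, 2), x) = Add(x, Pow(x, 2)))
n = -104 (n = Add(4, Mul(-1, 108)) = Add(4, -108) = -104)
Function('a')(U, I) = Mul(I, U, Add(1, I)) (Function('a')(U, I) = Mul(Mul(I, Add(1, I)), U) = Mul(I, U, Add(1, I)))
Mul(Add(Function('a')(-3, 10), Function('R')(1, 7)), n) = Mul(Add(Mul(10, -3, Add(1, 10)), Add(1, Mul(2, 7))), -104) = Mul(Add(Mul(10, -3, 11), Add(1, 14)), -104) = Mul(Add(-330, 15), -104) = Mul(-315, -104) = 32760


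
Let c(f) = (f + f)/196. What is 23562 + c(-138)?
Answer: 1154469/49 ≈ 23561.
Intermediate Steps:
c(f) = f/98 (c(f) = (2*f)*(1/196) = f/98)
23562 + c(-138) = 23562 + (1/98)*(-138) = 23562 - 69/49 = 1154469/49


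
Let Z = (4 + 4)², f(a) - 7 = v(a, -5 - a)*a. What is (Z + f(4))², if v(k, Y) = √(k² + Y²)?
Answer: 6593 + 568*√97 ≈ 12187.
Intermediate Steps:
v(k, Y) = √(Y² + k²)
f(a) = 7 + a*√(a² + (-5 - a)²) (f(a) = 7 + √((-5 - a)² + a²)*a = 7 + √(a² + (-5 - a)²)*a = 7 + a*√(a² + (-5 - a)²))
Z = 64 (Z = 8² = 64)
(Z + f(4))² = (64 + (7 + 4*√(4² + (5 + 4)²)))² = (64 + (7 + 4*√(16 + 9²)))² = (64 + (7 + 4*√(16 + 81)))² = (64 + (7 + 4*√97))² = (71 + 4*√97)²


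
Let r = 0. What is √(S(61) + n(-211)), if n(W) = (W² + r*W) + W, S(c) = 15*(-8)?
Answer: 3*√4910 ≈ 210.21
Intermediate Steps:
S(c) = -120
n(W) = W + W² (n(W) = (W² + 0*W) + W = (W² + 0) + W = W² + W = W + W²)
√(S(61) + n(-211)) = √(-120 - 211*(1 - 211)) = √(-120 - 211*(-210)) = √(-120 + 44310) = √44190 = 3*√4910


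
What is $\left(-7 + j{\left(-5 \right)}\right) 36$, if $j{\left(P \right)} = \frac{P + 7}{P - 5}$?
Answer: $- \frac{1296}{5} \approx -259.2$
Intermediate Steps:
$j{\left(P \right)} = \frac{7 + P}{-5 + P}$
$\left(-7 + j{\left(-5 \right)}\right) 36 = \left(-7 + \frac{7 - 5}{-5 - 5}\right) 36 = \left(-7 + \frac{1}{-10} \cdot 2\right) 36 = \left(-7 - \frac{1}{5}\right) 36 = \left(- \frac{36}{5}\right) 36 = - \frac{1296}{5}$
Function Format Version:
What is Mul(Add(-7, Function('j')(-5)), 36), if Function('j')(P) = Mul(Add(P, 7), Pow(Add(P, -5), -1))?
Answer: Rational(-1296, 5) ≈ -259.20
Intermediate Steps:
Function('j')(P) = Mul(Pow(Add(-5, P), -1), Add(7, P)) (Function('j')(P) = Mul(Add(7, P), Pow(Add(-5, P), -1)) = Mul(Pow(Add(-5, P), -1), Add(7, P)))
Mul(Add(-7, Function('j')(-5)), 36) = Mul(Add(-7, Mul(Pow(Add(-5, -5), -1), Add(7, -5))), 36) = Mul(Add(-7, Mul(Pow(-10, -1), 2)), 36) = Mul(Add(-7, Mul(Rational(-1, 10), 2)), 36) = Mul(Add(-7, Rational(-1, 5)), 36) = Mul(Rational(-36, 5), 36) = Rational(-1296, 5)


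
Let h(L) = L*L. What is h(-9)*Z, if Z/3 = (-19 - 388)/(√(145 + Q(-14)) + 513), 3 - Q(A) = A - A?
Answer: -4612383/23911 + 17982*√37/23911 ≈ -188.32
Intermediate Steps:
Q(A) = 3 (Q(A) = 3 - (A - A) = 3 - 1*0 = 3 + 0 = 3)
Z = -1221/(513 + 2*√37) (Z = 3*((-19 - 388)/(√(145 + 3) + 513)) = 3*(-407/(√148 + 513)) = 3*(-407/(2*√37 + 513)) = 3*(-407/(513 + 2*√37)) = -1221/(513 + 2*√37) ≈ -2.3250)
h(L) = L²
h(-9)*Z = (-9)²*(-56943/23911 + 222*√37/23911) = 81*(-56943/23911 + 222*√37/23911) = -4612383/23911 + 17982*√37/23911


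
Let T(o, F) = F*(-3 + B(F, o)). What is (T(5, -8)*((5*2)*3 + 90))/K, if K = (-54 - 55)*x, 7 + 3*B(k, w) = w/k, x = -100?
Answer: 266/545 ≈ 0.48807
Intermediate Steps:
B(k, w) = -7/3 + w/(3*k) (B(k, w) = -7/3 + (w/k)/3 = -7/3 + w/(3*k))
K = 10900 (K = (-54 - 55)*(-100) = -109*(-100) = 10900)
T(o, F) = F*(-3 + (o - 7*F)/(3*F))
(T(5, -8)*((5*2)*3 + 90))/K = ((-16/3*(-8) + (⅓)*5)*((5*2)*3 + 90))/10900 = ((128/3 + 5/3)*(10*3 + 90))*(1/10900) = (133*(30 + 90)/3)*(1/10900) = ((133/3)*120)*(1/10900) = 5320*(1/10900) = 266/545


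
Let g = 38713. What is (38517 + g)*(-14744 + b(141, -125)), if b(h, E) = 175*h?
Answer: 766971130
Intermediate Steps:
(38517 + g)*(-14744 + b(141, -125)) = (38517 + 38713)*(-14744 + 175*141) = 77230*(-14744 + 24675) = 77230*9931 = 766971130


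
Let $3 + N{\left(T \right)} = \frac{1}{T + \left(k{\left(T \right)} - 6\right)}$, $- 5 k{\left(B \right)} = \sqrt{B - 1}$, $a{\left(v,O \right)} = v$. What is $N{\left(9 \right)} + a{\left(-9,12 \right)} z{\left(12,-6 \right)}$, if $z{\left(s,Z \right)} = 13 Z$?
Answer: $\frac{151758}{217} + \frac{10 \sqrt{2}}{217} \approx 699.41$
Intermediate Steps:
$k{\left(B \right)} = - \frac{\sqrt{-1 + B}}{5}$ ($k{\left(B \right)} = - \frac{\sqrt{B - 1}}{5} = - \frac{\sqrt{-1 + B}}{5}$)
$N{\left(T \right)} = -3 + \frac{1}{-6 + T - \frac{\sqrt{-1 + T}}{5}}$ ($N{\left(T \right)} = -3 + \frac{1}{T - \left(6 + \frac{\sqrt{-1 + T}}{5}\right)} = -3 + \frac{1}{-6 + T - \frac{\sqrt{-1 + T}}{5}}$)
$N{\left(9 \right)} + a{\left(-9,12 \right)} z{\left(12,-6 \right)} = \frac{-95 - 3 \sqrt{-1 + 9} + 15 \cdot 9}{30 + \sqrt{-1 + 9} - 45} - 9 \cdot 13 \left(-6\right) = \frac{-95 - 3 \sqrt{8} + 135}{30 + \sqrt{8} - 45} - -702 = \frac{-95 - 3 \cdot 2 \sqrt{2} + 135}{30 + 2 \sqrt{2} - 45} + 702 = \frac{-95 - 6 \sqrt{2} + 135}{-15 + 2 \sqrt{2}} + 702 = \frac{40 - 6 \sqrt{2}}{-15 + 2 \sqrt{2}} + 702 = 702 + \frac{40 - 6 \sqrt{2}}{-15 + 2 \sqrt{2}}$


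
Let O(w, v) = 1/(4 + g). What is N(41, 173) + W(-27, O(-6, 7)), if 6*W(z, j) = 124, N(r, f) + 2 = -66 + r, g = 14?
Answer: -19/3 ≈ -6.3333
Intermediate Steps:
N(r, f) = -68 + r (N(r, f) = -2 + (-66 + r) = -68 + r)
O(w, v) = 1/18 (O(w, v) = 1/(4 + 14) = 1/18)
W(z, j) = 62/3 (W(z, j) = (⅙)*124 = 62/3)
N(41, 173) + W(-27, O(-6, 7)) = (-68 + 41) + 62/3 = -27 + 62/3 = -19/3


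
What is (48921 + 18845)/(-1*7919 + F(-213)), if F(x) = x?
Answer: -33883/4066 ≈ -8.3333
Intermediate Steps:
(48921 + 18845)/(-1*7919 + F(-213)) = (48921 + 18845)/(-1*7919 - 213) = 67766/(-7919 - 213) = 67766/(-8132) = 67766*(-1/8132) = -33883/4066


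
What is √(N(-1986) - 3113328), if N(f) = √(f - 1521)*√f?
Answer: √(-3113328 - 3*√773878) ≈ 1765.2*I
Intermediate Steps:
N(f) = √f*√(-1521 + f) (N(f) = √(-1521 + f)*√f = √f*√(-1521 + f))
√(N(-1986) - 3113328) = √(√(-1986)*√(-1521 - 1986) - 3113328) = √((I*√1986)*√(-3507) - 3113328) = √((I*√1986)*(I*√3507) - 3113328) = √(-3*√773878 - 3113328) = √(-3113328 - 3*√773878)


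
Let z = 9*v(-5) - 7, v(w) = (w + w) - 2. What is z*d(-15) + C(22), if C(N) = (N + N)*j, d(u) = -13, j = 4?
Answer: 1671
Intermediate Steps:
v(w) = -2 + 2*w (v(w) = 2*w - 2 = -2 + 2*w)
C(N) = 8*N (C(N) = (N + N)*4 = (2*N)*4 = 8*N)
z = -115 (z = 9*(-2 + 2*(-5)) - 7 = 9*(-2 - 10) - 7 = 9*(-12) - 7 = -108 - 7 = -115)
z*d(-15) + C(22) = -115*(-13) + 8*22 = 1495 + 176 = 1671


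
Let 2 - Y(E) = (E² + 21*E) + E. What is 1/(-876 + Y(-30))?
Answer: -1/1114 ≈ -0.00089767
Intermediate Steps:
Y(E) = 2 - E² - 22*E (Y(E) = 2 - ((E² + 21*E) + E) = 2 - (E² + 22*E) = 2 + (-E² - 22*E) = 2 - E² - 22*E)
1/(-876 + Y(-30)) = 1/(-876 + (2 - 1*(-30)² - 22*(-30))) = 1/(-876 + (2 - 1*900 + 660)) = 1/(-876 + (2 - 900 + 660)) = 1/(-876 - 238) = 1/(-1114) = -1/1114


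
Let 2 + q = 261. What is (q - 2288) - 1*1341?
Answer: -3370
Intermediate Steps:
q = 259 (q = -2 + 261 = 259)
(q - 2288) - 1*1341 = (259 - 2288) - 1*1341 = -2029 - 1341 = -3370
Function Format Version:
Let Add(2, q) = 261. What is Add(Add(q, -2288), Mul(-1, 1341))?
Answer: -3370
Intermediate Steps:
q = 259 (q = Add(-2, 261) = 259)
Add(Add(q, -2288), Mul(-1, 1341)) = Add(Add(259, -2288), Mul(-1, 1341)) = Add(-2029, -1341) = -3370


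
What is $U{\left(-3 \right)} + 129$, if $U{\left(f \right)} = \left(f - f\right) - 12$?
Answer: $117$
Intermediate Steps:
$U{\left(f \right)} = -12$ ($U{\left(f \right)} = 0 - 12 = -12$)
$U{\left(-3 \right)} + 129 = -12 + 129 = 117$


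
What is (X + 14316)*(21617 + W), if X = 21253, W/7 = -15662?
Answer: -3130676673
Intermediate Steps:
W = -109634 (W = 7*(-15662) = -109634)
(X + 14316)*(21617 + W) = (21253 + 14316)*(21617 - 109634) = 35569*(-88017) = -3130676673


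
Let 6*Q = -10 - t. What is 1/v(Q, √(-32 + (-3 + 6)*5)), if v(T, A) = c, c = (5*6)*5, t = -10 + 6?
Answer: 1/150 ≈ 0.0066667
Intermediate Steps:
t = -4
Q = -1 (Q = (-10 - 1*(-4))/6 = (-10 + 4)/6 = (⅙)*(-6) = -1)
c = 150 (c = 30*5 = 150)
v(T, A) = 150
1/v(Q, √(-32 + (-3 + 6)*5)) = 1/150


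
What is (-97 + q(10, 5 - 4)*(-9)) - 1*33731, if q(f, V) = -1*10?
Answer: -33738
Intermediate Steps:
q(f, V) = -10
(-97 + q(10, 5 - 4)*(-9)) - 1*33731 = (-97 - 10*(-9)) - 1*33731 = (-97 + 90) - 33731 = -7 - 33731 = -33738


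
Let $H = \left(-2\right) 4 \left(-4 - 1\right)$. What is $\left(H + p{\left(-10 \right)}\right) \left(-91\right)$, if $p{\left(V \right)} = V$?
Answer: $-2730$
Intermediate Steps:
$H = 40$ ($H = - 8 \left(-4 - 1\right) = \left(-8\right) \left(-5\right) = 40$)
$\left(H + p{\left(-10 \right)}\right) \left(-91\right) = \left(40 - 10\right) \left(-91\right) = 30 \left(-91\right) = -2730$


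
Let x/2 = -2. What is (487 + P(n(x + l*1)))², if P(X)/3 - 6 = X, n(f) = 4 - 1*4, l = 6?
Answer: 255025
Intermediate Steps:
x = -4 (x = 2*(-2) = -4)
n(f) = 0 (n(f) = 4 - 4 = 0)
P(X) = 18 + 3*X
(487 + P(n(x + l*1)))² = (487 + (18 + 3*0))² = (487 + (18 + 0))² = (487 + 18)² = 505² = 255025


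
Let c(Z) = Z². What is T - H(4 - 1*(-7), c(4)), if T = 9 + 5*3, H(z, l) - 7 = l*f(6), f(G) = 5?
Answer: -63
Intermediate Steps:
H(z, l) = 7 + 5*l (H(z, l) = 7 + l*5 = 7 + 5*l)
T = 24 (T = 9 + 15 = 24)
T - H(4 - 1*(-7), c(4)) = 24 - (7 + 5*4²) = 24 - (7 + 5*16) = 24 - (7 + 80) = 24 - 1*87 = 24 - 87 = -63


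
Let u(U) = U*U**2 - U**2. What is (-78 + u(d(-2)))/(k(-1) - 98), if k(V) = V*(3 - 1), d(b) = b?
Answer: 9/10 ≈ 0.90000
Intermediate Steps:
u(U) = U**3 - U**2
k(V) = 2*V (k(V) = V*2 = 2*V)
(-78 + u(d(-2)))/(k(-1) - 98) = (-78 + (-2)**2*(-1 - 2))/(2*(-1) - 98) = (-78 + 4*(-3))/(-2 - 98) = (-78 - 12)/(-100) = -90*(-1/100) = 9/10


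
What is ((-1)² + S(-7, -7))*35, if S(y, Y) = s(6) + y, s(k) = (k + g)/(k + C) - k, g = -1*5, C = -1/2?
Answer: -4550/11 ≈ -413.64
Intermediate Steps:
C = -½ (C = -1*½ = -½ ≈ -0.50000)
g = -5
s(k) = -k + (-5 + k)/(-½ + k) (s(k) = (k - 5)/(k - ½) - k = (-5 + k)/(-½ + k) - k = -k + (-5 + k)/(-½ + k))
S(y, Y) = -64/11 + y (S(y, Y) = (-10 - 2*6² + 3*6)/(-1 + 2*6) + y = (-10 - 2*36 + 18)/(-1 + 12) + y = (-10 - 72 + 18)/11 + y = (1/11)*(-64) + y = -64/11 + y)
((-1)² + S(-7, -7))*35 = ((-1)² + (-64/11 - 7))*35 = (1 - 141/11)*35 = -130/11*35 = -4550/11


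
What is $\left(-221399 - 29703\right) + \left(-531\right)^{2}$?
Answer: $30859$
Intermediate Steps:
$\left(-221399 - 29703\right) + \left(-531\right)^{2} = -251102 + 281961 = 30859$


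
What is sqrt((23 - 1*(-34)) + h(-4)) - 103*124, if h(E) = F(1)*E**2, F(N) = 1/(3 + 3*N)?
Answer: -12772 + sqrt(537)/3 ≈ -12764.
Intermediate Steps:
h(E) = E**2/6 (h(E) = (1/(3*(1 + 1)))*E**2 = ((1/3)/2)*E**2 = ((1/3)*(1/2))*E**2 = E**2/6)
sqrt((23 - 1*(-34)) + h(-4)) - 103*124 = sqrt((23 - 1*(-34)) + (1/6)*(-4)**2) - 103*124 = sqrt((23 + 34) + (1/6)*16) - 12772 = sqrt(57 + 8/3) - 12772 = sqrt(179/3) - 12772 = sqrt(537)/3 - 12772 = -12772 + sqrt(537)/3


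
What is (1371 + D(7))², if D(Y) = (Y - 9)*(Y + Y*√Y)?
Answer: 1842821 - 37996*√7 ≈ 1.7423e+6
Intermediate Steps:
D(Y) = (-9 + Y)*(Y + Y^(3/2))
(1371 + D(7))² = (1371 + (7² + 7^(5/2) - 9*7 - 63*√7))² = (1371 + (49 + 49*√7 - 63 - 63*√7))² = (1371 + (-14 - 14*√7))² = (1357 - 14*√7)²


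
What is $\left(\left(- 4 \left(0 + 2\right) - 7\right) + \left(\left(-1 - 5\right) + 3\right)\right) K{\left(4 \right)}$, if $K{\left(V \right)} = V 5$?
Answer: $-360$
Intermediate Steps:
$K{\left(V \right)} = 5 V$
$\left(\left(- 4 \left(0 + 2\right) - 7\right) + \left(\left(-1 - 5\right) + 3\right)\right) K{\left(4 \right)} = \left(\left(- 4 \left(0 + 2\right) - 7\right) + \left(\left(-1 - 5\right) + 3\right)\right) 5 \cdot 4 = \left(\left(\left(-4\right) 2 - 7\right) + \left(-6 + 3\right)\right) 20 = \left(\left(-8 - 7\right) - 3\right) 20 = \left(-15 - 3\right) 20 = \left(-18\right) 20 = -360$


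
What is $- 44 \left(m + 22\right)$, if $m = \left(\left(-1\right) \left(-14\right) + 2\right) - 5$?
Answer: $-1452$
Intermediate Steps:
$m = 11$ ($m = \left(14 + 2\right) - 5 = 16 - 5 = 11$)
$- 44 \left(m + 22\right) = - 44 \left(11 + 22\right) = \left(-44\right) 33 = -1452$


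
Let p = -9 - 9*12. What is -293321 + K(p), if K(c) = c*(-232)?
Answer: -266177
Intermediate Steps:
p = -117 (p = -9 - 108 = -117)
K(c) = -232*c
-293321 + K(p) = -293321 - 232*(-117) = -293321 + 27144 = -266177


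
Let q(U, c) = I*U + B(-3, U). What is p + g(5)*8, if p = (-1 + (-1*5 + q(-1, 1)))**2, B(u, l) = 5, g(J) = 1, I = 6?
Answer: 57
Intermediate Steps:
q(U, c) = 5 + 6*U (q(U, c) = 6*U + 5 = 5 + 6*U)
p = 49 (p = (-1 + (-1*5 + (5 + 6*(-1))))**2 = (-1 + (-5 + (5 - 6)))**2 = (-1 + (-5 - 1))**2 = (-1 - 6)**2 = (-7)**2 = 49)
p + g(5)*8 = 49 + 1*8 = 49 + 8 = 57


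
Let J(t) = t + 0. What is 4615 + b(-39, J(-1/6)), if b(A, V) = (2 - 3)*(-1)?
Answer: 4616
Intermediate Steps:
J(t) = t
b(A, V) = 1 (b(A, V) = -1*(-1) = 1)
4615 + b(-39, J(-1/6)) = 4615 + 1 = 4616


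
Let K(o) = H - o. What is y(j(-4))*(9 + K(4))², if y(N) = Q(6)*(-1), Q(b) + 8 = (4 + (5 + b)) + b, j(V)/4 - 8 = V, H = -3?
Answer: -52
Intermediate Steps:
K(o) = -3 - o
j(V) = 32 + 4*V
Q(b) = 1 + 2*b (Q(b) = -8 + ((4 + (5 + b)) + b) = -8 + ((9 + b) + b) = -8 + (9 + 2*b) = 1 + 2*b)
y(N) = -13 (y(N) = (1 + 2*6)*(-1) = (1 + 12)*(-1) = 13*(-1) = -13)
y(j(-4))*(9 + K(4))² = -13*(9 + (-3 - 1*4))² = -13*(9 + (-3 - 4))² = -13*(9 - 7)² = -13*2² = -13*4 = -52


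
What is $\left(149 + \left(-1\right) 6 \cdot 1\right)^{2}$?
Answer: $20449$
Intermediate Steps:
$\left(149 + \left(-1\right) 6 \cdot 1\right)^{2} = \left(149 - 6\right)^{2} = 143^{2} = 20449$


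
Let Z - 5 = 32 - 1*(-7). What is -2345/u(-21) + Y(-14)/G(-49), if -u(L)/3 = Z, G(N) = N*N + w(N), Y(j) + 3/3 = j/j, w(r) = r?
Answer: 2345/132 ≈ 17.765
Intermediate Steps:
Y(j) = 0 (Y(j) = -1 + j/j = -1 + 1 = 0)
G(N) = N + N² (G(N) = N*N + N = N² + N = N + N²)
Z = 44 (Z = 5 + (32 - 1*(-7)) = 5 + (32 + 7) = 5 + 39 = 44)
u(L) = -132 (u(L) = -3*44 = -132)
-2345/u(-21) + Y(-14)/G(-49) = -2345/(-132) + 0/((-49*(1 - 49))) = -2345*(-1/132) + 0/((-49*(-48))) = 2345/132 + 0/2352 = 2345/132 + 0*(1/2352) = 2345/132 + 0 = 2345/132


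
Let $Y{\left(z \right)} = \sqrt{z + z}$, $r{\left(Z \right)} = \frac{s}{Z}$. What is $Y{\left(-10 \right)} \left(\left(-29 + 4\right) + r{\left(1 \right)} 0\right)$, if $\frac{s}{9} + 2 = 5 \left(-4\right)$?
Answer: $- 50 i \sqrt{5} \approx - 111.8 i$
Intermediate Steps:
$s = -198$ ($s = -18 + 9 \cdot 5 \left(-4\right) = -18 + 9 \left(-20\right) = -18 - 180 = -198$)
$r{\left(Z \right)} = - \frac{198}{Z}$
$Y{\left(z \right)} = \sqrt{2} \sqrt{z}$ ($Y{\left(z \right)} = \sqrt{2 z} = \sqrt{2} \sqrt{z}$)
$Y{\left(-10 \right)} \left(\left(-29 + 4\right) + r{\left(1 \right)} 0\right) = \sqrt{2} \sqrt{-10} \left(\left(-29 + 4\right) + - \frac{198}{1} \cdot 0\right) = \sqrt{2} i \sqrt{10} \left(-25 + \left(-198\right) 1 \cdot 0\right) = 2 i \sqrt{5} \left(-25 - 0\right) = 2 i \sqrt{5} \left(-25 + 0\right) = 2 i \sqrt{5} \left(-25\right) = - 50 i \sqrt{5}$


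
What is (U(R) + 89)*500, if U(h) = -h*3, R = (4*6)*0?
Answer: 44500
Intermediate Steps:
R = 0 (R = 24*0 = 0)
U(h) = -3*h
(U(R) + 89)*500 = (-3*0 + 89)*500 = (0 + 89)*500 = 89*500 = 44500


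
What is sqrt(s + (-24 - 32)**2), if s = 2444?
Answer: 6*sqrt(155) ≈ 74.699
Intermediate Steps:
sqrt(s + (-24 - 32)**2) = sqrt(2444 + (-24 - 32)**2) = sqrt(2444 + (-56)**2) = sqrt(2444 + 3136) = sqrt(5580) = 6*sqrt(155)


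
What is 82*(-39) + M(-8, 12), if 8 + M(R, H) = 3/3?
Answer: -3205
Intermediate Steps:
M(R, H) = -7 (M(R, H) = -8 + 3/3 = -8 + 3*(1/3) = -8 + 1 = -7)
82*(-39) + M(-8, 12) = 82*(-39) - 7 = -3198 - 7 = -3205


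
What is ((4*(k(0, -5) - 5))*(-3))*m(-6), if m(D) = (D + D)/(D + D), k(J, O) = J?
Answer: 60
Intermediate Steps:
m(D) = 1 (m(D) = (2*D)/((2*D)) = (2*D)*(1/(2*D)) = 1)
((4*(k(0, -5) - 5))*(-3))*m(-6) = ((4*(0 - 5))*(-3))*1 = ((4*(-5))*(-3))*1 = -20*(-3)*1 = 60*1 = 60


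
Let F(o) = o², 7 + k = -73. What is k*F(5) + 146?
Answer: -1854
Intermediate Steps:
k = -80 (k = -7 - 73 = -80)
k*F(5) + 146 = -80*5² + 146 = -80*25 + 146 = -2000 + 146 = -1854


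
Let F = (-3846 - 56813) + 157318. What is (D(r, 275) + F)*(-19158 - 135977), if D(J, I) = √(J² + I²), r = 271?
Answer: -14995193965 - 155135*√149066 ≈ -1.5055e+10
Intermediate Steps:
F = 96659 (F = -60659 + 157318 = 96659)
D(J, I) = √(I² + J²)
(D(r, 275) + F)*(-19158 - 135977) = (√(275² + 271²) + 96659)*(-19158 - 135977) = (√(75625 + 73441) + 96659)*(-155135) = (√149066 + 96659)*(-155135) = (96659 + √149066)*(-155135) = -14995193965 - 155135*√149066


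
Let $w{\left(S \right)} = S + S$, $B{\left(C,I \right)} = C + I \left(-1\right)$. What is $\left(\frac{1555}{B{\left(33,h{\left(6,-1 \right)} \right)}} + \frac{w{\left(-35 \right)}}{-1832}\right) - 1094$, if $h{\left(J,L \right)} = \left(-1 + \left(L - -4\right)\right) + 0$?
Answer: $- \frac{29639759}{28396} \approx -1043.8$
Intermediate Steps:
$h{\left(J,L \right)} = 3 + L$ ($h{\left(J,L \right)} = \left(-1 + \left(L + 4\right)\right) + 0 = \left(-1 + \left(4 + L\right)\right) + 0 = \left(3 + L\right) + 0 = 3 + L$)
$B{\left(C,I \right)} = C - I$
$w{\left(S \right)} = 2 S$
$\left(\frac{1555}{B{\left(33,h{\left(6,-1 \right)} \right)}} + \frac{w{\left(-35 \right)}}{-1832}\right) - 1094 = \left(\frac{1555}{33 - \left(3 - 1\right)} + \frac{2 \left(-35\right)}{-1832}\right) - 1094 = \left(\frac{1555}{33 - 2} - - \frac{35}{916}\right) - 1094 = \left(\frac{1555}{33 - 2} + \frac{35}{916}\right) - 1094 = \left(\frac{1555}{31} + \frac{35}{916}\right) - 1094 = \frac{1425465}{28396} - 1094 = - \frac{29639759}{28396}$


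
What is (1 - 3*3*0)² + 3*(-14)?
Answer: -41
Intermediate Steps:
(1 - 3*3*0)² + 3*(-14) = (1 - 9*0)² - 42 = (1 + 0)² - 42 = 1² - 42 = 1 - 42 = -41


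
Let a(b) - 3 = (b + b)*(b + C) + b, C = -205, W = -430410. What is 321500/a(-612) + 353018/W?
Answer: -11912723399/23897295755 ≈ -0.49850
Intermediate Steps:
a(b) = 3 + b + 2*b*(-205 + b) (a(b) = 3 + ((b + b)*(b - 205) + b) = 3 + ((2*b)*(-205 + b) + b) = 3 + (2*b*(-205 + b) + b) = 3 + (b + 2*b*(-205 + b)) = 3 + b + 2*b*(-205 + b))
321500/a(-612) + 353018/W = 321500/(3 - 409*(-612) + 2*(-612)²) + 353018/(-430410) = 321500/(3 + 250308 + 2*374544) + 353018*(-1/430410) = 321500/(3 + 250308 + 749088) - 176509/215205 = 321500/999399 - 176509/215205 = -11912723399/23897295755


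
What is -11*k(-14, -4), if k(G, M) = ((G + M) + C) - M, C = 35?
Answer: -231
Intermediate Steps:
k(G, M) = 35 + G (k(G, M) = ((G + M) + 35) - M = (35 + G + M) - M = 35 + G)
-11*k(-14, -4) = -11*(35 - 14) = -11*21 = -231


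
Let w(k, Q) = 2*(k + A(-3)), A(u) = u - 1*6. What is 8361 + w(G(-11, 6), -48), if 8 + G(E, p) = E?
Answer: 8305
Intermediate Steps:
A(u) = -6 + u (A(u) = u - 6 = -6 + u)
G(E, p) = -8 + E
w(k, Q) = -18 + 2*k (w(k, Q) = 2*(k + (-6 - 3)) = 2*(k - 9) = 2*(-9 + k) = -18 + 2*k)
8361 + w(G(-11, 6), -48) = 8361 + (-18 + 2*(-8 - 11)) = 8361 + (-18 + 2*(-19)) = 8361 + (-18 - 38) = 8361 - 56 = 8305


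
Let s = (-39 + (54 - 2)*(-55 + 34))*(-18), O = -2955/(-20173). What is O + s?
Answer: 410684889/20173 ≈ 20358.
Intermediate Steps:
O = 2955/20173 (O = -2955*(-1/20173) = 2955/20173 ≈ 0.14648)
s = 20358 (s = (-39 + 52*(-21))*(-18) = (-39 - 1092)*(-18) = -1131*(-18) = 20358)
O + s = 2955/20173 + 20358 = 410684889/20173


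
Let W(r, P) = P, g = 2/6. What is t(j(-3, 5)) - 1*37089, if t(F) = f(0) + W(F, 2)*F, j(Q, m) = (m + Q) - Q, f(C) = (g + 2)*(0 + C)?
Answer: -37079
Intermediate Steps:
g = ⅓ (g = 2*(⅙) = ⅓ ≈ 0.33333)
f(C) = 7*C/3 (f(C) = (⅓ + 2)*(0 + C) = 7*C/3)
j(Q, m) = m (j(Q, m) = (Q + m) - Q = m)
t(F) = 2*F (t(F) = (7/3)*0 + 2*F = 0 + 2*F = 2*F)
t(j(-3, 5)) - 1*37089 = 2*5 - 1*37089 = 10 - 37089 = -37079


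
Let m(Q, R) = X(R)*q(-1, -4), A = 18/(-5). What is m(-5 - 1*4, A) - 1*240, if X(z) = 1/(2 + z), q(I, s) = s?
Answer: -475/2 ≈ -237.50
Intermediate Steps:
A = -18/5 (A = 18*(-1/5) = -18/5 ≈ -3.6000)
m(Q, R) = -4/(2 + R)
m(-5 - 1*4, A) - 1*240 = -4/(2 - 18/5) - 1*240 = -4/(-8/5) - 240 = -4*(-5/8) - 240 = 5/2 - 240 = -475/2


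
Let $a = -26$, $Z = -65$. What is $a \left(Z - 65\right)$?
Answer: $3380$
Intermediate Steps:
$a \left(Z - 65\right) = - 26 \left(-65 - 65\right) = \left(-26\right) \left(-130\right) = 3380$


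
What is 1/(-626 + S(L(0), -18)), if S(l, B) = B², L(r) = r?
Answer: -1/302 ≈ -0.0033113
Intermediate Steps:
1/(-626 + S(L(0), -18)) = 1/(-626 + (-18)²) = 1/(-626 + 324) = 1/(-302) = -1/302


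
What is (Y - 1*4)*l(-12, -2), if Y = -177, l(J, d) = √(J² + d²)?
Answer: -362*√37 ≈ -2202.0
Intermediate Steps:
(Y - 1*4)*l(-12, -2) = (-177 - 1*4)*√((-12)² + (-2)²) = (-177 - 4)*√(144 + 4) = -362*√37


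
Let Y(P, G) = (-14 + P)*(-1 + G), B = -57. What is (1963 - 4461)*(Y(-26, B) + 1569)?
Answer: -9714722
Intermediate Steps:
Y(P, G) = (-1 + G)*(-14 + P)
(1963 - 4461)*(Y(-26, B) + 1569) = (1963 - 4461)*((14 - 1*(-26) - 14*(-57) - 57*(-26)) + 1569) = -2498*((14 + 26 + 798 + 1482) + 1569) = -2498*(2320 + 1569) = -2498*3889 = -9714722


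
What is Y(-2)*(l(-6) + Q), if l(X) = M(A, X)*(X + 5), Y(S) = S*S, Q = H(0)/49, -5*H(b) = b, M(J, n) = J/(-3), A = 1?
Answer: 4/3 ≈ 1.3333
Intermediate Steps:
M(J, n) = -J/3
H(b) = -b/5
Q = 0 (Q = -⅕*0/49 = 0*(1/49) = 0)
Y(S) = S²
l(X) = -5/3 - X/3 (l(X) = (-⅓*1)*(X + 5) = -(5 + X)/3 = -5/3 - X/3)
Y(-2)*(l(-6) + Q) = (-2)²*((-5/3 - ⅓*(-6)) + 0) = 4*((-5/3 + 2) + 0) = 4*(⅓ + 0) = 4*(⅓) = 4/3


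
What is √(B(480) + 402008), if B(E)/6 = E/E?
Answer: √402014 ≈ 634.05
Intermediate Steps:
B(E) = 6 (B(E) = 6*(E/E) = 6*1 = 6)
√(B(480) + 402008) = √(6 + 402008) = √402014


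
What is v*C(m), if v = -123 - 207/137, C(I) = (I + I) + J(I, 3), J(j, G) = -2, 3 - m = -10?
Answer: -409392/137 ≈ -2988.3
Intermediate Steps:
m = 13 (m = 3 - 1*(-10) = 3 + 10 = 13)
C(I) = -2 + 2*I (C(I) = (I + I) - 2 = 2*I - 2 = -2 + 2*I)
v = -17058/137 (v = -123 - 207*1/137 = -123 - 207/137 = -17058/137 ≈ -124.51)
v*C(m) = -17058*(-2 + 2*13)/137 = -17058*(-2 + 26)/137 = -17058/137*24 = -409392/137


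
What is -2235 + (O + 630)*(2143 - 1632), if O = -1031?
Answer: -207146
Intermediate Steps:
-2235 + (O + 630)*(2143 - 1632) = -2235 + (-1031 + 630)*(2143 - 1632) = -2235 - 401*511 = -2235 - 204911 = -207146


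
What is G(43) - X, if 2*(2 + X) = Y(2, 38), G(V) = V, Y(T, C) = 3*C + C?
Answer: -31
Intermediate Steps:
Y(T, C) = 4*C
X = 74 (X = -2 + (4*38)/2 = -2 + (½)*152 = -2 + 76 = 74)
G(43) - X = 43 - 1*74 = 43 - 74 = -31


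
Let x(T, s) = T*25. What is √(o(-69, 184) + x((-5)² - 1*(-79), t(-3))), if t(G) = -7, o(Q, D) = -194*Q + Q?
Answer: √15917 ≈ 126.16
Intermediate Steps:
o(Q, D) = -193*Q
x(T, s) = 25*T
√(o(-69, 184) + x((-5)² - 1*(-79), t(-3))) = √(-193*(-69) + 25*((-5)² - 1*(-79))) = √(13317 + 25*(25 + 79)) = √(13317 + 25*104) = √(13317 + 2600) = √15917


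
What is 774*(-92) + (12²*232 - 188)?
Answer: -37988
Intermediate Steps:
774*(-92) + (12²*232 - 188) = -71208 + (144*232 - 188) = -71208 + (33408 - 188) = -71208 + 33220 = -37988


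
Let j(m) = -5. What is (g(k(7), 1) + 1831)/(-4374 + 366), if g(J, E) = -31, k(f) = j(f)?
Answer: -75/167 ≈ -0.44910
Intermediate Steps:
k(f) = -5
(g(k(7), 1) + 1831)/(-4374 + 366) = (-31 + 1831)/(-4374 + 366) = 1800/(-4008) = 1800*(-1/4008) = -75/167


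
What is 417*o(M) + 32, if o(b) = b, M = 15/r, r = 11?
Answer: 6607/11 ≈ 600.64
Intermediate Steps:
M = 15/11 ≈ 1.3636
417*o(M) + 32 = 417*(15/11) + 32 = 6255/11 + 32 = 6607/11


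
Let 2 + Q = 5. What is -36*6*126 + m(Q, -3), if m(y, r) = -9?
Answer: -27225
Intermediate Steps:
Q = 3 (Q = -2 + 5 = 3)
-36*6*126 + m(Q, -3) = -36*6*126 - 9 = -216*126 - 9 = -27216 - 9 = -27225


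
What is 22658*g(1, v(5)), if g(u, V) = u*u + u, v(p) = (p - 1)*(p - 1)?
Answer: 45316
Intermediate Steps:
v(p) = (-1 + p)² (v(p) = (-1 + p)*(-1 + p) = (-1 + p)²)
g(u, V) = u + u² (g(u, V) = u² + u = u + u²)
22658*g(1, v(5)) = 22658*(1*(1 + 1)) = 22658*(1*2) = 22658*2 = 45316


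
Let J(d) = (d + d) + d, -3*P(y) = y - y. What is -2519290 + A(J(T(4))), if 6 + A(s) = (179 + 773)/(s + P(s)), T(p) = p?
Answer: -7557650/3 ≈ -2.5192e+6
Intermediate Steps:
P(y) = 0 (P(y) = -(y - y)/3 = -⅓*0 = 0)
J(d) = 3*d (J(d) = 2*d + d = 3*d)
A(s) = -6 + 952/s (A(s) = -6 + (179 + 773)/(s + 0) = -6 + 952/s)
-2519290 + A(J(T(4))) = -2519290 + (-6 + 952/((3*4))) = -2519290 + (-6 + 952/12) = -2519290 + (-6 + 952*(1/12)) = -2519290 + (-6 + 238/3) = -2519290 + 220/3 = -7557650/3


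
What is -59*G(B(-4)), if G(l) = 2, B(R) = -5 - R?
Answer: -118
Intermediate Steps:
-59*G(B(-4)) = -59*2 = -118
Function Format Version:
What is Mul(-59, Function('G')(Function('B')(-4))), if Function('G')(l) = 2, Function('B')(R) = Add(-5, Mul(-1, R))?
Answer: -118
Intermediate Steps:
Mul(-59, Function('G')(Function('B')(-4))) = Mul(-59, 2) = -118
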